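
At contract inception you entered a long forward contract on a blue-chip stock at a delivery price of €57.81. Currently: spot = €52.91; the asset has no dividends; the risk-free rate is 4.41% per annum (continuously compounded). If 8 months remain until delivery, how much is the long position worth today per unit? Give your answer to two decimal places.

-€3.23

Current fair forward for the remaining 8 months: F = S·e^(r·T), r = 0.0441
F = 52.91 · e^(0.0441 × 8/12) = 52.91 × 1.029836 = 54.4886
Value of long forward = (F − K)·e^(−rT) = (54.4886 − 57.81) · e^(−0.0441·8/12)
= -3.3214 × 0.971028 = -3.23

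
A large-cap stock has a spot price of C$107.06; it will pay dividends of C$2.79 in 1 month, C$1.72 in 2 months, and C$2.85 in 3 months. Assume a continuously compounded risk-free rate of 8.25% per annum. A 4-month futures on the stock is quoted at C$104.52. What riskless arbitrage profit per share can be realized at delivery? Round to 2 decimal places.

PV(dividends) I = 2.79·e^(−0.0825·1/12) + 1.72·e^(−0.0825·2/12) + 2.85·e^(−0.0825·3/12) = 7.2592
Fair futures F* = (S − I)·e^(rT) = (107.06 − 7.2592)·e^0.027500 = 99.8008 × 1.027882 = 102.5834
Market C$104.52 > fair 102.5834: forward overpriced → cash-and-carry (borrow at r, buy the stock and collect the dividends, short the forward).
Profit at T = |F_mkt − F*| = |104.52 − 102.5834| = C$1.94 per share

C$1.94 per share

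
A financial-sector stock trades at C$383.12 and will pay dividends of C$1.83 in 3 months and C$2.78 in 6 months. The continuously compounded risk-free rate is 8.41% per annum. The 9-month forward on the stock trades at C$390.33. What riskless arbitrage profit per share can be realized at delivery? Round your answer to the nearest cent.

PV(dividends) I = 1.83·e^(−0.0841·3/12) + 2.78·e^(−0.0841·6/12) = 4.4575
Fair forward F* = (S − I)·e^(rT) = (383.12 − 4.4575)·e^0.063075 = 378.6625 × 1.065107 = 403.3161
Market C$390.33 < fair 403.3161: forward underpriced → reverse cash-and-carry (short the stock, invest proceeds at r, pay the dividends, go long the forward).
Profit at T = |F_mkt − F*| = |390.33 − 403.3161| = C$12.99 per share

C$12.99 per share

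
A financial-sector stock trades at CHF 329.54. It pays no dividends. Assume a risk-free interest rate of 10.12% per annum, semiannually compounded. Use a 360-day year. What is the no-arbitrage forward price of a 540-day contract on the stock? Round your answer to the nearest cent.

CHF 382.14

F = S · (1+r/2)^(2T)
= 329.54 × 1.159611
F = CHF 382.14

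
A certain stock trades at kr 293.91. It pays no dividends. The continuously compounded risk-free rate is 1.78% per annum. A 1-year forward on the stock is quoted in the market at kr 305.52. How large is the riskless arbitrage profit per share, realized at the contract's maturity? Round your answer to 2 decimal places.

Fair forward: F* = S·e^(carry·T), with carry = r = 0.0178
F* = 293.91 · e^(0.0178 × 12/12) = 293.91 · e^0.017800 = 293.91 × 1.017959 = kr 299.1883
Market kr 305.52 > fair kr 299.1883: forward overpriced → cash-and-carry (buy spot, short the forward).
At maturity, profit = |F_mkt − F*| = |305.52 − 299.1883| = kr 6.33 per share

kr 6.33 per share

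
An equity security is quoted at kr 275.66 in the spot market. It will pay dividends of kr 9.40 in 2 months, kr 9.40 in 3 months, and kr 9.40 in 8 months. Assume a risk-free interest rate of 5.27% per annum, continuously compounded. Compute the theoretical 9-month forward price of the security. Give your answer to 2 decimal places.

kr 257.99

PV(dividends) I = 9.40·e^(−0.0527·2/12) + 9.40·e^(−0.0527·3/12) + 9.40·e^(−0.0527·8/12)
I = 9.3178 + 9.2770 + 9.0755 = 27.6703
F = (S − I)·e^(rT) = (275.66 − 27.6703) · e^(0.0527·9/12)
= 247.9897 · e^0.039525 = 247.9897 × 1.040317 = kr 257.99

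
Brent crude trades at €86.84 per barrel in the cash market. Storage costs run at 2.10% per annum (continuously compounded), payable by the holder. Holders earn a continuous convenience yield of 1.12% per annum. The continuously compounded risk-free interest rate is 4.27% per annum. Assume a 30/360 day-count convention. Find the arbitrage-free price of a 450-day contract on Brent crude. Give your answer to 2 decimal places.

€92.73 per barrel

Net carry = r + u − y = 0.0427 + 0.0210 − 0.0112 = 0.0525
F = S·e^((r+u−y)T) = 86.84 · e^(0.0525 × 450/360) = 86.84 · e^0.065625
= 86.84 × 1.067826 = €92.73 per barrel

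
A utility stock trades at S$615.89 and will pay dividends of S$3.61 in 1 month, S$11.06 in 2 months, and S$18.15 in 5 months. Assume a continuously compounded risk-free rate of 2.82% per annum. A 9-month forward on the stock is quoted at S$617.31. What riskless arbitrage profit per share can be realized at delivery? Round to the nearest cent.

S$21.50 per share

PV(dividends) I = 3.61·e^(−0.0282·1/12) + 11.06·e^(−0.0282·2/12) + 18.15·e^(−0.0282·5/12) = 32.5477
Fair forward F* = (S − I)·e^(rT) = (615.89 − 32.5477)·e^0.021150 = 583.3423 × 1.021375 = 595.8112
Market S$617.31 > fair 595.8112: forward overpriced → cash-and-carry (borrow at r, buy the stock and collect the dividends, short the forward).
Profit at T = |F_mkt − F*| = |617.31 − 595.8112| = S$21.50 per share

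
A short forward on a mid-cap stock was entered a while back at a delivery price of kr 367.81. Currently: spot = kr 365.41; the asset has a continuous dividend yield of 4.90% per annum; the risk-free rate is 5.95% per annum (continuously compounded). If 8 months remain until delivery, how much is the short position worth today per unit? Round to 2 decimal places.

-kr 0.16

Current fair forward for the remaining 8 months: F = S·e^((r − q)·T), (r − q) = 0.0595 − 0.0490 = 0.0105
F = 365.41 · e^(0.0105 × 8/12) = 365.41 × 1.007025 = 367.9770
Value of long forward = (F − K)·e^(−rT) = (367.9770 − 367.81) · e^(−0.0595·8/12)
= 0.1670 × 0.961110 = 0.16
Short position value = −(long value) = -kr 0.16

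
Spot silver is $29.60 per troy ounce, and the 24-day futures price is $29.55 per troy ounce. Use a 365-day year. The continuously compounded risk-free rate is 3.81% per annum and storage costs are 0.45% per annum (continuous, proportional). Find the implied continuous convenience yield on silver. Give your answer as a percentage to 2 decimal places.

6.83%

F = S·e^((r+u−y)T) ⇒ (r+u−y) = ln(F/S)/T
ln(29.55/29.60) = -0.001691; /T ⇒ -0.025717
y = r + u − ln(F/S)/T = 0.0381 + 0.0045 + 0.025717 = 0.068317
y = 6.83%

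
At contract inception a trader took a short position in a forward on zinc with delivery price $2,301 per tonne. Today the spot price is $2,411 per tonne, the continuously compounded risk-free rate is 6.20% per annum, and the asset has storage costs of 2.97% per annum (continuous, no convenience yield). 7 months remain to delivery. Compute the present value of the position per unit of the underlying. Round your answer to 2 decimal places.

-$233.87 per tonne

Current fair forward for the remaining 7 months: F = S·e^((r + u)·T), (r + u) = 0.0620 + 0.0297 = 0.0917
F = 2411 · e^(0.0917 × 7/12) = 2411 × 1.05494820 = 2543.4801
Value of long forward = (F − K)·e^(−rT) = (2543.4801 − 2301) · e^(−0.0620·7/12)
= 242.4801 × 0.96447953 = 233.87
Short position value = −(long value) = -$233.87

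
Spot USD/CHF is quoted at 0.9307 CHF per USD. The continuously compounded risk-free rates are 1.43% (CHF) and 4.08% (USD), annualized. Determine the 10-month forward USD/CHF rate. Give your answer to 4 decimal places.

0.9104

F = S·e^((r_CHF − r_USD)T) = 0.9307 · e^((0.0143 − 0.0408) × 10/12)
= 0.9307 · e^-0.022083 = 0.9307 × 0.978159
F = 0.9104 CHF per USD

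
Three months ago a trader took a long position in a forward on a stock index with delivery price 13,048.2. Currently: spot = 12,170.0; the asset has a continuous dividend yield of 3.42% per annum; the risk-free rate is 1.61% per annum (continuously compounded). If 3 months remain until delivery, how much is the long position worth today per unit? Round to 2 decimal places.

Current fair forward for the remaining 3 months: F = S·e^((r − q)·T), (r − q) = 0.0161 − 0.0342 = -0.0181
F = 12170.0 · e^(-0.0181 × 3/12) = 12170.0 × 0.99548522 = 12115.0551
Value of long forward = (F − K)·e^(−rT) = (12115.0551 − 13048.2) · e^(−0.0161·3/12)
= -933.1449 × 0.99598309 = -929.40

-929.40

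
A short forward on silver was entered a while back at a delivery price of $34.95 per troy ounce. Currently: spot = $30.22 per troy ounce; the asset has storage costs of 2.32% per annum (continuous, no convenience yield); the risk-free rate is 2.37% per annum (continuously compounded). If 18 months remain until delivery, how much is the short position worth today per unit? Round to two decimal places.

$2.44 per troy ounce

Current fair forward for the remaining 18 months: F = S·e^((r + u)·T), (r + u) = 0.0237 + 0.0232 = 0.0469
F = 30.22 · e^(0.0469 × 18/12) = 30.22 × 1.072884 = 32.4226
Value of long forward = (F − K)·e^(−rT) = (32.4226 − 34.95) · e^(−0.0237·18/12)
= -2.5274 × 0.965074 = -2.44
Short position value = −(long value) = $2.44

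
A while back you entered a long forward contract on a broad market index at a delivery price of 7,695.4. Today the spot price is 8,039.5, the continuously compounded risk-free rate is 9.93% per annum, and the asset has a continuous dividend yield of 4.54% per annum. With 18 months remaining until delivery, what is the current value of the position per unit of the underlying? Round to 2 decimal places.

Current fair forward for the remaining 18 months: F = S·e^((r − q)·T), (r − q) = 0.0993 − 0.0454 = 0.0539
F = 8039.5 · e^(0.0539 × 18/12) = 8039.5 × 1.08420825 = 8716.4922
Value of long forward = (F − K)·e^(−rT) = (8716.4922 − 7695.4) · e^(−0.0993·18/12)
= 1021.0922 × 0.86161219 = 879.79

879.79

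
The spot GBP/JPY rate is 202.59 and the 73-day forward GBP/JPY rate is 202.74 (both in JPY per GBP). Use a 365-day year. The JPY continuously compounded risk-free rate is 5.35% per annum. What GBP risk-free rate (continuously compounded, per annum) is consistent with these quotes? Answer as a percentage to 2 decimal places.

4.98%

F = S·e^((r_JPY − r_GBP)T) ⇒ r_GBP = r_JPY − ln(F/S)/T
ln(202.74/202.59) = 0.000740; /(73/365) = 0.003700
r_GBP = 0.0535 − 0.003700 = 0.049800
r_GBP = 4.98%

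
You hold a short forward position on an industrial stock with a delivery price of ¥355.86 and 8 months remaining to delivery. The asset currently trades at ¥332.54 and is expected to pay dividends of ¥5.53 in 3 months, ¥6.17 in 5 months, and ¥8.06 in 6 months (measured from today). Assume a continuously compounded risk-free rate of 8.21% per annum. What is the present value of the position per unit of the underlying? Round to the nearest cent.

¥23.48

PV(remaining dividends) I = 5.53·e^(−0.0821·3/12) + 6.17·e^(−0.0821·5/12) + 8.06·e^(−0.0821·6/12) = 19.1160
Current forward F = (S − I)·e^(rT) = (332.54 − 19.1160)·e^(0.0821·8/12) = 313.4240 × 1.056259 = 331.0569
Value (long) = (F − K)·e^(−rT) = (331.0569 − 355.86) × 0.946738 = -23.4820
Short position value = −(long value) = ¥23.48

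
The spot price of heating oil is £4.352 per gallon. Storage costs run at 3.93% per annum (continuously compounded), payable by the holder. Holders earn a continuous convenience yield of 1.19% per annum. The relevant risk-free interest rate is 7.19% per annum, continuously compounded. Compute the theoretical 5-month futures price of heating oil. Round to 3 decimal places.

£4.536 per gallon

Net carry = r + u − y = 0.0719 + 0.0393 − 0.0119 = 0.0993
F = S·e^((r+u−y)T) = 4.352 · e^(0.0993 × 5/12) = 4.352 · e^0.041375
= 4.352 × 1.042243 = £4.536 per gallon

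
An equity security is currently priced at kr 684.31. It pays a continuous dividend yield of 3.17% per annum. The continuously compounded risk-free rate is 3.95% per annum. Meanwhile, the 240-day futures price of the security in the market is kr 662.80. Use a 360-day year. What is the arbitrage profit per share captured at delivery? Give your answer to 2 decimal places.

kr 25.08 per share

Fair futures: F* = S·e^(carry·T), with carry = (r − q) = 0.0395 − 0.0317 = 0.0078
F* = 684.31 · e^(0.0078 × 240/360) = 684.31 · e^0.005200 = 684.31 × 1.005214 = kr 687.8780
Market kr 662.80 < fair kr 687.8780: forward underpriced → reverse cash-and-carry (short spot, go long the forward).
At maturity, profit = |F_mkt − F*| = |662.80 − 687.8780| = kr 25.08 per share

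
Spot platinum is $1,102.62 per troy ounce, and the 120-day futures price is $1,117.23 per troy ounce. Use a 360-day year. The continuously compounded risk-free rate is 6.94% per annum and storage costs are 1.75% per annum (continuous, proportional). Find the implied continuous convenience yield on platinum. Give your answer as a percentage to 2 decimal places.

F = S·e^((r+u−y)T) ⇒ (r+u−y) = ln(F/S)/T
ln(1117.23/1102.62) = 0.013163; /T ⇒ 0.039489
y = r + u − ln(F/S)/T = 0.0694 + 0.0175 − 0.039489 = 0.047411
y = 4.74%

4.74%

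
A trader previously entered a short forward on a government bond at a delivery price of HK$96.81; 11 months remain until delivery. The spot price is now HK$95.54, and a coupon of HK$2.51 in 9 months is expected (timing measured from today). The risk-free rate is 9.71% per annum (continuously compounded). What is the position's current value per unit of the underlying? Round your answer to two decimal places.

PV(remaining coupons) I = 2.51·e^(−0.0971·9/12) = 2.3337
Current forward F = (S − I)·e^(rT) = (95.54 − 2.3337)·e^(0.0971·11/12) = 93.2063 × 1.093090 = 101.8829
Value (long) = (F − K)·e^(−rT) = (101.8829 − 96.81) × 0.914838 = 4.6409
Short position value = −(long value) = -HK$4.64

-HK$4.64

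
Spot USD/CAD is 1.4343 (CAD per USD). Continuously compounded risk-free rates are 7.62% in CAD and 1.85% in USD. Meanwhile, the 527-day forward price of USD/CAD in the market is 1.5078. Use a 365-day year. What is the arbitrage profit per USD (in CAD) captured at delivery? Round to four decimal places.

Fair forward: F* = S·e^(carry·T), with carry = (r_CAD − r_USD) = 0.0762 − 0.0185 = 0.0577
F* = 1.4343 · e^(0.0577 × 527/365) = 1.4343 · e^0.083309 = 1.4343 × 1.086878 = 1.5589
Market 1.5078 < fair 1.5589: forward underpriced → reverse cash-and-carry (short spot, go long the forward).
At maturity, profit = |F_mkt − F*| = |1.5078 − 1.5589| = 0.0511 per USD (in CAD)

0.0511 per USD (in CAD)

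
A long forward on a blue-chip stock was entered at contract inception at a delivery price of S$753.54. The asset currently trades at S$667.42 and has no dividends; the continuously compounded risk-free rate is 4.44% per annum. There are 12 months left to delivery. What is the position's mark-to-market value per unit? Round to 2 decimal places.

Current fair forward for the remaining 12 months: F = S·e^(r·T), r = 0.0444
F = 667.42 · e^(0.0444 × 12/12) = 667.42 × 1.045400 = 697.7209
Value of long forward = (F − K)·e^(−rT) = (697.7209 − 753.54) · e^(−0.0444·12/12)
= -55.8191 × 0.956571 = -53.39

-S$53.39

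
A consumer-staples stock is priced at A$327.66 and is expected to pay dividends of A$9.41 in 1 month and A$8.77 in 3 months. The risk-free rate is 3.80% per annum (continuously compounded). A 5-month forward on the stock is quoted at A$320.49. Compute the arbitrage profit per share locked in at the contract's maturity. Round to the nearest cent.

PV(dividends) I = 9.41·e^(−0.0380·1/12) + 8.77·e^(−0.0380·3/12) = 18.0673
Fair forward F* = (S − I)·e^(rT) = (327.66 − 18.0673)·e^0.015833 = 309.5927 × 1.015959 = 314.5335
Market A$320.49 > fair 314.5335: forward overpriced → cash-and-carry (borrow at r, buy the stock and collect the dividends, short the forward).
Profit at T = |F_mkt − F*| = |320.49 − 314.5335| = A$5.96 per share

A$5.96 per share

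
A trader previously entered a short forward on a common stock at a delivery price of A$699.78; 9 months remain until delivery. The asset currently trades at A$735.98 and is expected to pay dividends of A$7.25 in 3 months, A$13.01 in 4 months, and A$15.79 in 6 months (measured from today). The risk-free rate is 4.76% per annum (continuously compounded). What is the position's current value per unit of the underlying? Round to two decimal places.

PV(remaining dividends) I = 7.25·e^(−0.0476·3/12) + 13.01·e^(−0.0476·4/12) + 15.79·e^(−0.0476·6/12) = 35.3881
Current forward F = (S − I)·e^(rT) = (735.98 − 35.3881)·e^(0.0476·9/12) = 700.5919 × 1.036345 = 726.0549
Value (long) = (F − K)·e^(−rT) = (726.0549 − 699.78) × 0.964930 = 25.3534
Short position value = −(long value) = -A$25.35

-A$25.35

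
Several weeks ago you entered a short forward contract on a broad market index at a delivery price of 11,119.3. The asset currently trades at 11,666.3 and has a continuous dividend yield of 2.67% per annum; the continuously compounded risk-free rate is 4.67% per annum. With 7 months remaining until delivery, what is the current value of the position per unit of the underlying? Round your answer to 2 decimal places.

Current fair forward for the remaining 7 months: F = S·e^((r − q)·T), (r − q) = 0.0467 − 0.0267 = 0.0200
F = 11666.3 · e^(0.0200 × 7/12) = 11666.3 × 1.01173499 = 11803.2039
Value of long forward = (F − K)·e^(−rT) = (11803.2039 − 11119.3) · e^(−0.0467·7/12)
= 683.9039 × 0.97312604 = 665.52
Short position value = −(long value) = -665.52

-665.52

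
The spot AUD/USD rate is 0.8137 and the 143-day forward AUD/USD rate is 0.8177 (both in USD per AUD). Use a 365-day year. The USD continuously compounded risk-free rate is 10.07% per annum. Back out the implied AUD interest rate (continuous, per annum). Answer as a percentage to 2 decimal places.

8.82%

F = S·e^((r_USD − r_AUD)T) ⇒ r_AUD = r_USD − ln(F/S)/T
ln(0.8177/0.8137) = 0.004904; /(143/365) = 0.012517
r_AUD = 0.1007 − 0.012517 = 0.088183
r_AUD = 8.82%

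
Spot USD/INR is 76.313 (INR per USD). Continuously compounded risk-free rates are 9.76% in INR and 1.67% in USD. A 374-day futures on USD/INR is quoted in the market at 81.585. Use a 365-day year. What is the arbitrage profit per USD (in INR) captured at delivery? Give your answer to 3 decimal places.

1.324 per USD (in INR)

Fair futures: F* = S·e^(carry·T), with carry = (r_INR − r_USD) = 0.0976 − 0.0167 = 0.0809
F* = 76.313 · e^(0.0809 × 374/365) = 76.313 · e^0.082895 = 76.313 × 1.086428 = 82.9086
Market 81.585 < fair 82.9086: forward underpriced → reverse cash-and-carry (short spot, go long the forward).
At maturity, profit = |F_mkt − F*| = |81.585 − 82.9086| = 1.324 per USD (in INR)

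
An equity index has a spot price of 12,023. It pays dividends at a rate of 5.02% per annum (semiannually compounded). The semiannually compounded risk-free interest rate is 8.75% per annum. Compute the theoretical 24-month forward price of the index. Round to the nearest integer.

12,922

F = S · (1+r/2)^(2T) / (1+q/2)^(2T)
= 12023 × 1.186823 / 1.104244 = 12023 × 1.074783
F = 12,922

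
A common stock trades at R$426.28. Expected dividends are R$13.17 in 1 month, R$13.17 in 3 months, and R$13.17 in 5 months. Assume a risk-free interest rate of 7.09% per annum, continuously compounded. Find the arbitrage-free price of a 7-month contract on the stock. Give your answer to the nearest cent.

PV(dividends) I = 13.17·e^(−0.0709·1/12) + 13.17·e^(−0.0709·3/12) + 13.17·e^(−0.0709·5/12)
I = 13.0924 + 12.9386 + 12.7866 = 38.8176
F = (S − I)·e^(rT) = (426.28 − 38.8176) · e^(0.0709·7/12)
= 387.4624 · e^0.041358 = 387.4624 × 1.042225 = R$403.82

R$403.82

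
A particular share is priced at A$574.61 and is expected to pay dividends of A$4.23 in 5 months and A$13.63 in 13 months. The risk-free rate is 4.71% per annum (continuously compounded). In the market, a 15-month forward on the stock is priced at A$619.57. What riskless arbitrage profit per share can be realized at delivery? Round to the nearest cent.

PV(dividends) I = 4.23·e^(−0.0471·5/12) + 13.63·e^(−0.0471·13/12) = 17.0998
Fair forward F* = (S − I)·e^(rT) = (574.61 − 17.0998)·e^0.058875 = 557.5102 × 1.060643 = 591.3193
Market A$619.57 > fair 591.3193: forward overpriced → cash-and-carry (borrow at r, buy the stock and collect the dividends, short the forward).
Profit at T = |F_mkt − F*| = |619.57 − 591.3193| = A$28.25 per share

A$28.25 per share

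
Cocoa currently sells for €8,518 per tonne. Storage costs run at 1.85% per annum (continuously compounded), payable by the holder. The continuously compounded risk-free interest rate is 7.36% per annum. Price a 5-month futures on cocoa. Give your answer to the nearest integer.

€8,851 per tonne

Net carry = r + u − y = 0.0736 + 0.0185 − 0.0000 = 0.0921
F = S·e^((r+u−y)T) = 8518 · e^(0.0921 × 5/12) = 8518 · e^0.038375
= 8518 × 1.039121 = €8,851 per tonne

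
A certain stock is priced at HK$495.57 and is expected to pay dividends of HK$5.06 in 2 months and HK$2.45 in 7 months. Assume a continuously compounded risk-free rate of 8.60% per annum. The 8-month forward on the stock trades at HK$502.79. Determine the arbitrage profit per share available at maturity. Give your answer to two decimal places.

HK$14.27 per share

PV(dividends) I = 5.06·e^(−0.0860·2/12) + 2.45·e^(−0.0860·7/12) = 7.3181
Fair forward F* = (S − I)·e^(rT) = (495.57 − 7.3181)·e^0.057333 = 488.2519 × 1.059008 = 517.0627
Market HK$502.79 < fair 517.0627: forward underpriced → reverse cash-and-carry (short the stock, invest proceeds at r, pay the dividends, go long the forward).
Profit at T = |F_mkt − F*| = |502.79 − 517.0627| = HK$14.27 per share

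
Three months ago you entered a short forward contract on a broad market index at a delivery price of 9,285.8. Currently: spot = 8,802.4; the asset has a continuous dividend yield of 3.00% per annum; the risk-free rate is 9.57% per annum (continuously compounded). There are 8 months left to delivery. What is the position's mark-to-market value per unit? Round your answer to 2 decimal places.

83.77

Current fair forward for the remaining 8 months: F = S·e^((r − q)·T), (r − q) = 0.0957 − 0.0300 = 0.0657
F = 8802.4 · e^(0.0657 × 8/12) = 8802.4 × 1.04477338 = 9196.5132
Value of long forward = (F − K)·e^(−rT) = (9196.5132 − 9285.8) · e^(−0.0957·8/12)
= -89.2868 × 0.93819262 = -83.77
Short position value = −(long value) = 83.77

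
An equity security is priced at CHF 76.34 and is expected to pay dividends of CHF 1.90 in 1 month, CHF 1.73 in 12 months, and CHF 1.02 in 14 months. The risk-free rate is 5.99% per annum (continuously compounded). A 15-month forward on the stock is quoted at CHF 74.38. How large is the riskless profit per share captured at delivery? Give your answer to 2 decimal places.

PV(dividends) I = 1.90·e^(−0.0599·1/12) + 1.73·e^(−0.0599·12/12) + 1.02·e^(−0.0599·14/12) = 4.4711
Fair forward F* = (S − I)·e^(rT) = (76.34 − 4.4711)·e^0.074875 = 71.8689 × 1.077749 = 77.4566
Market CHF 74.38 < fair 77.4566: forward underpriced → reverse cash-and-carry (short the stock, invest proceeds at r, pay the dividends, go long the forward).
Profit at T = |F_mkt − F*| = |74.38 − 77.4566| = CHF 3.08 per share

CHF 3.08 per share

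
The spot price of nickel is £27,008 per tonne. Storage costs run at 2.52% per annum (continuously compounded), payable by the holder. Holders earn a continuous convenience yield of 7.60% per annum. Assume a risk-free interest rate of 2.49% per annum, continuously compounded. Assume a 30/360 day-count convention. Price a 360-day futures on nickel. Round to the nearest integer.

Net carry = r + u − y = 0.0249 + 0.0252 − 0.0760 = -0.0259
F = S·e^((r+u−y)T) = 27008 · e^(-0.0259 × 360/360) = 27008 · e^-0.025900
= 27008 × 0.974433 = £26,317 per tonne

£26,317 per tonne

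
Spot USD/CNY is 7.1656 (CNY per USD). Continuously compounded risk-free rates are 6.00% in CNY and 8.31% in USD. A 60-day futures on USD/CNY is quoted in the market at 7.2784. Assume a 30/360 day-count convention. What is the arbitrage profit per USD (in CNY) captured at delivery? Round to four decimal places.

0.1403 per USD (in CNY)

Fair futures: F* = S·e^(carry·T), with carry = (r_CNY − r_USD) = 0.0600 − 0.0831 = -0.0231
F* = 7.1656 · e^(-0.0231 × 60/360) = 7.1656 · e^-0.003850 = 7.1656 × 0.996157 = 7.1381
Market 7.2784 > fair 7.1381: forward overpriced → cash-and-carry (buy spot, short the forward).
At maturity, profit = |F_mkt − F*| = |7.2784 − 7.1381| = 0.1403 per USD (in CNY)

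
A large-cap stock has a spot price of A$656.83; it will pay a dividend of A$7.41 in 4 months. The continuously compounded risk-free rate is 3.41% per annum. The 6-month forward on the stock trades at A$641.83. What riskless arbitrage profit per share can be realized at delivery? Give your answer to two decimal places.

PV(dividends) I = 7.41·e^(−0.0341·4/12) = 7.3262
Fair forward F* = (S − I)·e^(rT) = (656.83 − 7.3262)·e^0.017050 = 649.5038 × 1.017196 = 660.6727
Market A$641.83 < fair 660.6727: forward underpriced → reverse cash-and-carry (short the stock, invest proceeds at r, pay the dividends, go long the forward).
Profit at T = |F_mkt − F*| = |641.83 − 660.6727| = A$18.84 per share

A$18.84 per share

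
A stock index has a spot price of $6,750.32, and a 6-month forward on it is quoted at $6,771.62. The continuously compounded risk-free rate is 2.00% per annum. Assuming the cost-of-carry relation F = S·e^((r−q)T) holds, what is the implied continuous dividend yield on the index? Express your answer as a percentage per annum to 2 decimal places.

From F = S·e^((r−q)T): (r − q) = ln(F/S)/T
ln(6771.62/6750.32) = ln(1.003155) = 0.003150
(r − q) = 0.003150 / (6/12) = 0.006300
q = r − ln(F/S)/T = 0.0200 − 0.006300 = 0.013700
q = 1.37%

1.37%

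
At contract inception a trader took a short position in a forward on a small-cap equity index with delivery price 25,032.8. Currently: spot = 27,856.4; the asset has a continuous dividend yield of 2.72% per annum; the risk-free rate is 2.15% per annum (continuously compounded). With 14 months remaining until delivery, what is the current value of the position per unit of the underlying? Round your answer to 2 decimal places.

Current fair forward for the remaining 14 months: F = S·e^((r − q)·T), (r − q) = 0.0215 − 0.0272 = -0.0057
F = 27856.4 · e^(-0.0057 × 14/12) = 27856.4 × 0.99337206 = 27671.7695
Value of long forward = (F − K)·e^(−rT) = (27671.7695 − 25032.8) · e^(−0.0215·14/12)
= 2638.9695 × 0.97522864 = 2573.60
Short position value = −(long value) = -2573.60

-2573.60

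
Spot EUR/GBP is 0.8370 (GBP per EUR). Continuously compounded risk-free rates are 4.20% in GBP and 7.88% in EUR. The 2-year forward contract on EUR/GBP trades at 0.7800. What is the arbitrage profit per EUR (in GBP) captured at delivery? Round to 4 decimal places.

Fair forward: F* = S·e^(carry·T), with carry = (r_GBP − r_EUR) = 0.0420 − 0.0788 = -0.0368
F* = 0.8370 · e^(-0.0368 × 2) = 0.8370 · e^-0.073600 = 0.8370 × 0.929043 = 0.7776
Market 0.7800 > fair 0.7776: forward overpriced → cash-and-carry (buy spot, short the forward).
At maturity, profit = |F_mkt − F*| = |0.7800 − 0.7776| = 0.0024 per EUR (in GBP)

0.0024 per EUR (in GBP)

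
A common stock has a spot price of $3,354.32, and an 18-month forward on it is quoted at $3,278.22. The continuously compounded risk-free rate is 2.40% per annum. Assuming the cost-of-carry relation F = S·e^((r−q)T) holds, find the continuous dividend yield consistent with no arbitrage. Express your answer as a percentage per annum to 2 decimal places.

3.93%

From F = S·e^((r−q)T): (r − q) = ln(F/S)/T
ln(3278.22/3354.32) = ln(0.977313) = -0.022948
(r − q) = -0.022948 / (18/12) = -0.015299
q = r − ln(F/S)/T = 0.0240 + 0.015299 = 0.039299
q = 3.93%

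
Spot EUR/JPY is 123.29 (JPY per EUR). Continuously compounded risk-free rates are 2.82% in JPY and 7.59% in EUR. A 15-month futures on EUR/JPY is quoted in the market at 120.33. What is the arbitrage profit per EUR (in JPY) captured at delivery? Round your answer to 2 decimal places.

Fair futures: F* = S·e^(carry·T), with carry = (r_JPY − r_EUR) = 0.0282 − 0.0759 = -0.0477
F* = 123.29 · e^(-0.0477 × 15/12) = 123.29 · e^-0.059625 = 123.29 × 0.942118 = 116.1537
Market 120.33 > fair 116.1537: forward overpriced → cash-and-carry (buy spot, short the forward).
At maturity, profit = |F_mkt − F*| = |120.33 − 116.1537| = 4.18 per EUR (in JPY)

4.18 per EUR (in JPY)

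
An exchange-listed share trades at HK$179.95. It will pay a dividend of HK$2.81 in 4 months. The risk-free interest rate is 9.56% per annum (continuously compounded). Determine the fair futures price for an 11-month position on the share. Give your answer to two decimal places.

PV(dividends) I = 2.81·e^(−0.0956·4/12)
I = 2.7219
F = (S − I)·e^(rT) = (179.95 − 2.7219) · e^(0.0956·11/12)
= 177.2281 · e^0.087633 = 177.2281 × 1.091587 = HK$193.46

HK$193.46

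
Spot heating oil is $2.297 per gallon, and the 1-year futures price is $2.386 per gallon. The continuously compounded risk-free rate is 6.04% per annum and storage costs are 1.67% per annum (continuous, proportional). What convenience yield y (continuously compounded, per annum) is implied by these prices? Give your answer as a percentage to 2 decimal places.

F = S·e^((r+u−y)T) ⇒ (r+u−y) = ln(F/S)/T
ln(2.386/2.297) = 0.038014; /T ⇒ 0.038014
y = r + u − ln(F/S)/T = 0.0604 + 0.0167 − 0.038014 = 0.039086
y = 3.91%

3.91%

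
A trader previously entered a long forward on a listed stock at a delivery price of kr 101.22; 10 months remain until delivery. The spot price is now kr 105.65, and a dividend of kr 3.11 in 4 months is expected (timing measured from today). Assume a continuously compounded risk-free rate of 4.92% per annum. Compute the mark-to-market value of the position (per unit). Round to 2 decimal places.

kr 5.44

PV(remaining dividends) I = 3.11·e^(−0.0492·4/12) = 3.0594
Current forward F = (S − I)·e^(rT) = (105.65 − 3.0594)·e^(0.0492·10/12) = 102.5906 × 1.041852 = 106.8842
Value (long) = (F − K)·e^(−rT) = (106.8842 − 101.22) × 0.959829 = 5.4367
Value = kr 5.44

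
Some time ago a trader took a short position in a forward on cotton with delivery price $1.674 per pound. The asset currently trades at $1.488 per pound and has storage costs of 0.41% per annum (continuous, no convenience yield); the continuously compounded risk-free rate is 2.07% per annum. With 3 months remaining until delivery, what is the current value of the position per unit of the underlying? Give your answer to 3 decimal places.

Current fair forward for the remaining 3 months: F = S·e^((r + u)·T), (r + u) = 0.0207 + 0.0041 = 0.0248
F = 1.488 · e^(0.0248 × 3/12) = 1.488 × 1.006219 = 1.4973
Value of long forward = (F − K)·e^(−rT) = (1.4973 − 1.674) · e^(−0.0207·3/12)
= -0.1767 × 0.994838 = -0.176
Short position value = −(long value) = $0.176

$0.176 per pound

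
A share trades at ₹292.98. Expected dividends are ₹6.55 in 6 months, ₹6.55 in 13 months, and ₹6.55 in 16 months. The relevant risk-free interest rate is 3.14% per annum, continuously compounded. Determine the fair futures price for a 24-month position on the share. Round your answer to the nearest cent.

PV(dividends) I = 6.55·e^(−0.0314·6/12) + 6.55·e^(−0.0314·13/12) + 6.55·e^(−0.0314·16/12)
I = 6.4480 + 6.3309 + 6.2814 = 19.0603
F = (S − I)·e^(rT) = (292.98 − 19.0603) · e^(0.0314·24/12)
= 273.9197 · e^0.062800 = 273.9197 × 1.064814 = ₹291.67

₹291.67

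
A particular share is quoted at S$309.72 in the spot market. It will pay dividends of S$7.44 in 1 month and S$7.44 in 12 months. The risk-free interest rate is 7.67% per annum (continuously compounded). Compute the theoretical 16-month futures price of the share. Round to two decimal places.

PV(dividends) I = 7.44·e^(−0.0767·1/12) + 7.44·e^(−0.0767·12/12)
I = 7.3926 + 6.8907 = 14.2833
F = (S − I)·e^(rT) = (309.72 − 14.2833) · e^(0.0767·16/12)
= 295.4367 · e^0.102267 = 295.4367 × 1.107679 = S$327.25

S$327.25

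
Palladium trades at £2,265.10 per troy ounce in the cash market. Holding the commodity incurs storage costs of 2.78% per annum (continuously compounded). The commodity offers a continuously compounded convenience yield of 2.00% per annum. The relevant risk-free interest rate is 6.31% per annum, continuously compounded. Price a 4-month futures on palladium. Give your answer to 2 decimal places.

£2,319.27 per troy ounce

Net carry = r + u − y = 0.0631 + 0.0278 − 0.0200 = 0.0709
F = S·e^((r+u−y)T) = 2265.10 · e^(0.0709 × 4/12) = 2265.10 · e^0.02363333
= 2265.10 × 1.02391481 = £2,319.27 per troy ounce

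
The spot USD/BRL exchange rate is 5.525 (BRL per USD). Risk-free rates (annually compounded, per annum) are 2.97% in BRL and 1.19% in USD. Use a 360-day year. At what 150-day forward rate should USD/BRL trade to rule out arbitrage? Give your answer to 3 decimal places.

5.565

By covered interest parity, F = S · (1+r_BRL)^T / (1+r_USD)^T
= 5.525 × 1.012269 / 1.004941 = 5.525 × 1.007292
F = 5.565 BRL per USD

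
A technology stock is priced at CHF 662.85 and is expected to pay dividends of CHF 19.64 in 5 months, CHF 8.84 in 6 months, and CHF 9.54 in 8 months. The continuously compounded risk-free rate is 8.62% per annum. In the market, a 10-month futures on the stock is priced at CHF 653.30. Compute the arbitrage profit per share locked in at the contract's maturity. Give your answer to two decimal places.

PV(dividends) I = 19.64·e^(−0.0862·5/12) + 8.84·e^(−0.0862·6/12) + 9.54·e^(−0.0862·8/12) = 36.4214
Fair futures F* = (S − I)·e^(rT) = (662.85 − 36.4214)·e^0.071833 = 626.4286 × 1.074476 = 673.0825
Market CHF 653.30 < fair 673.0825: forward underpriced → reverse cash-and-carry (short the stock, invest proceeds at r, pay the dividends, go long the forward).
Profit at T = |F_mkt − F*| = |653.30 − 673.0825| = CHF 19.78 per share

CHF 19.78 per share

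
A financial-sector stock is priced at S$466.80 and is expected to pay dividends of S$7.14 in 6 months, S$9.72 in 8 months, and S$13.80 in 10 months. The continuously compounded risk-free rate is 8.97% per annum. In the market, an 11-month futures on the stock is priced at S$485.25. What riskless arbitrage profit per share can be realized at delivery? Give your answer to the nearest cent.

PV(dividends) I = 7.14·e^(−0.0897·6/12) + 9.72·e^(−0.0897·8/12) + 13.80·e^(−0.0897·10/12) = 28.7887
Fair futures F* = (S − I)·e^(rT) = (466.80 − 28.7887)·e^0.082225 = 438.0113 × 1.085700 = 475.5489
Market S$485.25 > fair 475.5489: forward overpriced → cash-and-carry (borrow at r, buy the stock and collect the dividends, short the forward).
Profit at T = |F_mkt − F*| = |485.25 − 475.5489| = S$9.70 per share

S$9.70 per share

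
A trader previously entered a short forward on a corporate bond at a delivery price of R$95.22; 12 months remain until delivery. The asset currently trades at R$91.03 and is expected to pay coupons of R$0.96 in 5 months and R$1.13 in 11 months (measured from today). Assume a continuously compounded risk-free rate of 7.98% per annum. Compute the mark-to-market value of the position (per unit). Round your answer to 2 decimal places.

PV(remaining coupons) I = 0.96·e^(−0.0798·5/12) + 1.13·e^(−0.0798·11/12) = 1.9789
Current forward F = (S − I)·e^(rT) = (91.03 − 1.9789)·e^(0.0798·12/12) = 89.0511 × 1.083070 = 96.4486
Value (long) = (F − K)·e^(−rT) = (96.4486 − 95.22) × 0.923301 = 1.1344
Short position value = −(long value) = -R$1.13

-R$1.13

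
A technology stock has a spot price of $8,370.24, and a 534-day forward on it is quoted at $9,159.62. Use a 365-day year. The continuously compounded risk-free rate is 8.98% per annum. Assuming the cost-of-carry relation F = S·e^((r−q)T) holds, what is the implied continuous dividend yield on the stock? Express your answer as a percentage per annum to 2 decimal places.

2.82%

From F = S·e^((r−q)T): (r − q) = ln(F/S)/T
ln(9159.62/8370.24) = ln(1.094308) = 0.090122
(r − q) = 0.090122 / (534/365) = 0.061600
q = r − ln(F/S)/T = 0.0898 − 0.061600 = 0.028200
q = 2.82%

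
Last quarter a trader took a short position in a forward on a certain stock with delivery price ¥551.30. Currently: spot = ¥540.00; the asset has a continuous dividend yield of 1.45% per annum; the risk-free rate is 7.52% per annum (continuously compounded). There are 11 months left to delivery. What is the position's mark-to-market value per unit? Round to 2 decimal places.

-¥18.29

Current fair forward for the remaining 11 months: F = S·e^((r − q)·T), (r − q) = 0.0752 − 0.0145 = 0.0607
F = 540.00 · e^(0.0607 × 11/12) = 540.00 × 1.057219 = 570.8983
Value of long forward = (F − K)·e^(−rT) = (570.8983 − 551.30) · e^(−0.0752·11/12)
= 19.5983 × 0.933389 = 18.29
Short position value = −(long value) = -¥18.29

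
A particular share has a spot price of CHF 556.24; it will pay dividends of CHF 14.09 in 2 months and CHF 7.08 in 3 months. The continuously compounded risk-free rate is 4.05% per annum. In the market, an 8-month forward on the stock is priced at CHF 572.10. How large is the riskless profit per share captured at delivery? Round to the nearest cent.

CHF 22.22 per share

PV(dividends) I = 14.09·e^(−0.0405·2/12) + 7.08·e^(−0.0405·3/12) = 21.0039
Fair forward F* = (S − I)·e^(rT) = (556.24 − 21.0039)·e^0.027000 = 535.2361 × 1.027368 = 549.8844
Market CHF 572.10 > fair 549.8844: forward overpriced → cash-and-carry (borrow at r, buy the stock and collect the dividends, short the forward).
Profit at T = |F_mkt − F*| = |572.10 − 549.8844| = CHF 22.22 per share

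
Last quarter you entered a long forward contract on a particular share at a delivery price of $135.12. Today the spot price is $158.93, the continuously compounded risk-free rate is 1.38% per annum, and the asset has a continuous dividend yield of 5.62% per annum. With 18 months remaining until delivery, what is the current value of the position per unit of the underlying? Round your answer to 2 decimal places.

$13.73

Current fair forward for the remaining 18 months: F = S·e^((r − q)·T), (r − q) = 0.0138 − 0.0562 = -0.0424
F = 158.93 · e^(-0.0424 × 18/12) = 158.93 × 0.938380 = 149.1367
Value of long forward = (F − K)·e^(−rT) = (149.1367 − 135.12) · e^(−0.0138·18/12)
= 14.0167 × 0.979513 = 13.73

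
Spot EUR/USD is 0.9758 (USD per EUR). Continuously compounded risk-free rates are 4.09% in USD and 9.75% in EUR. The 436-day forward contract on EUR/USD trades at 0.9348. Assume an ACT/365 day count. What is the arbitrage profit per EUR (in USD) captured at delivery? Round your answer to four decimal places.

Fair forward: F* = S·e^(carry·T), with carry = (r_USD − r_EUR) = 0.0409 − 0.0975 = -0.0566
F* = 0.9758 · e^(-0.0566 × 436/365) = 0.9758 · e^-0.067610 = 0.9758 × 0.934625 = 0.9120
Market 0.9348 > fair 0.9120: forward overpriced → cash-and-carry (buy spot, short the forward).
At maturity, profit = |F_mkt − F*| = |0.9348 − 0.9120| = 0.0228 per EUR (in USD)

0.0228 per EUR (in USD)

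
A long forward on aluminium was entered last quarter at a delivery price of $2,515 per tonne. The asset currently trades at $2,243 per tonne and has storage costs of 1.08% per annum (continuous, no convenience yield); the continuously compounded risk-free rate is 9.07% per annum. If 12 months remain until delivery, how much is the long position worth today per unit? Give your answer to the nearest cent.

Current fair forward for the remaining 12 months: F = S·e^((r + u)·T), (r + u) = 0.0907 + 0.0108 = 0.1015
F = 2243 · e^(0.1015 × 12/12) = 2243 × 1.10682992 = 2482.6195
Value of long forward = (F − K)·e^(−rT) = (2482.6195 − 2515) · e^(−0.0907·12/12)
= -32.3805 × 0.91329166 = -29.57

-$29.57 per tonne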